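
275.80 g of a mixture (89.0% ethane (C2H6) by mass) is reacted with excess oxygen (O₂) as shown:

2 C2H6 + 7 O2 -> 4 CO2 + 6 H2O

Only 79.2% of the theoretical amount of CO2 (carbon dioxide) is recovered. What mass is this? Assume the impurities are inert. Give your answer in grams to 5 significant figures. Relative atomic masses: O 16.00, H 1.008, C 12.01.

Pure C2H6 available = 275.80 g × 0.890 = 245.462 g.
M(C2H6) = 2(12.01) + 6(1.008) = 30.068 g/mol.
M(CO2) = 12.01 + 2(16.00) = 44.01 g/mol.
n(C2H6) = 245.462 g / 30.068 g/mol = 8.16356 mol.
From the equation the C2H6:CO2 mole ratio is 2:4, so n(CO2) = 8.16356 × 4/2 = 16.3271 mol.
Mass of CO2 = 16.3271 mol × 44.01 g/mol = 718.557 g.
Actual mass collected = 718.557 g × 0.792 = 569.097 g.

569.10 g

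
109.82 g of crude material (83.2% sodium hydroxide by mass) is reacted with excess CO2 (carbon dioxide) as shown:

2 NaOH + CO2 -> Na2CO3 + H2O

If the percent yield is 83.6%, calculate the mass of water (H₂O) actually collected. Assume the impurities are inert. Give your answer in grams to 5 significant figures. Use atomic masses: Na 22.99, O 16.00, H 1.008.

Pure NaOH available = 109.82 g × 0.832 = 91.3702 g.
M(NaOH) = 22.99 + 16.00 + 1.008 = 39.998 g/mol.
M(H2O) = 2(1.008) + 16.00 = 18.016 g/mol.
n(NaOH) = 91.3702 g / 39.998 g/mol = 2.28437 mol.
From the equation the NaOH:H2O mole ratio is 2:1, so n(H2O) = 2.28437 × 1/2 = 1.14219 mol.
Mass of H2O = 1.14219 mol × 18.016 g/mol = 20.5776 g.
Actual mass collected = 20.5776 g × 0.836 = 17.2029 g.

17.203 g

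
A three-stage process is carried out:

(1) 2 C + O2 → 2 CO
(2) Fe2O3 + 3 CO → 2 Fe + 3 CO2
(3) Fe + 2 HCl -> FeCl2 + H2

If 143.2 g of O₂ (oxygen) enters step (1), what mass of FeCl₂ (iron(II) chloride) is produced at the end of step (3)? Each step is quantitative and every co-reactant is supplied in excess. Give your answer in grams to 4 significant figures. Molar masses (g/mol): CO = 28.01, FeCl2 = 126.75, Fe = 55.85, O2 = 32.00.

756.3 g

n(O2) = 143.2 / 32.00 = 4.4750 mol.
Reaction (1): O2→CO ratio 1:2 ⇒ n(CO) = 8.9500 mol.
Reaction (2): CO→Fe ratio 3:2 ⇒ n(Fe) = 5.9667 mol.
Reaction (3): Fe→FeCl2 ratio 1:1 ⇒ n(FeCl2) = 5.9667 mol.
Mass of FeCl2 = 5.9667 × 126.75 = 756.27 g.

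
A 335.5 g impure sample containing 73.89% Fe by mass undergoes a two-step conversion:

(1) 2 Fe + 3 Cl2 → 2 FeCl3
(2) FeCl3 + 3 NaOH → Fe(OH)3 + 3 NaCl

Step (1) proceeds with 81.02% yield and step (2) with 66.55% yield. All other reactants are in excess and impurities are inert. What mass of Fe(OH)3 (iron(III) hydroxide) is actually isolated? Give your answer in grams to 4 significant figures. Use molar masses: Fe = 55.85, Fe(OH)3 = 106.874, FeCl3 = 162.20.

Pure Fe = 335.5 × 0.7389 = 247.90 g.
n(Fe) = 247.90 / 55.85 = 4.4387 mol.
Step 1 (Fe:FeCl3 = 2:2): theoretical n(FeCl3) = 4.4387 mol; at 81.02% yield, n(FeCl3) = 3.5962 mol.
Step 2 (FeCl3:Fe(OH)3 = 1:1): theoretical n(Fe(OH)3) = 3.5962 mol, so theoretical mass = 3.5962 × 106.874 = 384.34 g.
At 66.55% yield, actual mass of Fe(OH)3 = 384.34 × 0.6655 = 255.78 g.

255.8 g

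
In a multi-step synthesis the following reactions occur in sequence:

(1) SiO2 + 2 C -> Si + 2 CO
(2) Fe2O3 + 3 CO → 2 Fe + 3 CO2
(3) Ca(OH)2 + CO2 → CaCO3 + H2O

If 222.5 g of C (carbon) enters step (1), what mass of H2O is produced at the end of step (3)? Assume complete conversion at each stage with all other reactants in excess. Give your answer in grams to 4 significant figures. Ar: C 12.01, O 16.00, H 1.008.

333.8 g

M(C) = 12.01 g/mol.
M(H2O) = 2(1.008) + 16.00 = 18.016 g/mol.
n(C) = 222.5 / 12.01 = 18.526 mol.
Reaction (1): C→CO ratio 2:2 ⇒ n(CO) = 18.526 mol.
Reaction (2): CO→CO2 ratio 3:3 ⇒ n(CO2) = 18.526 mol.
Reaction (3): CO2→H2O ratio 1:1 ⇒ n(H2O) = 18.526 mol.
Mass of H2O = 18.526 × 18.016 = 333.77 g.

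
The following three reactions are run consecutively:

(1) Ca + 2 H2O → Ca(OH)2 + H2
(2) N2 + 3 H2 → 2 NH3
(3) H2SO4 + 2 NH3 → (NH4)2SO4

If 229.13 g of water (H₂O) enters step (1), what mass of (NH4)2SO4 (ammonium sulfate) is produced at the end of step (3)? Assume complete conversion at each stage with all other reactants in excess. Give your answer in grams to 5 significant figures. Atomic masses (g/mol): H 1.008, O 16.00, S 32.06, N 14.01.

280.10 g

M(H2O) = 2(1.008) + 16.00 = 18.016 g/mol.
M((NH4)2SO4) = 2(14.01) + 8(1.008) + 32.06 + 4(16.00) = 132.144 g/mol.
n(H2O) = 229.13 / 18.016 = 12.7181 mol.
Reaction (1): H2O→H2 ratio 2:1 ⇒ n(H2) = 6.35907 mol.
Reaction (2): H2→NH3 ratio 3:2 ⇒ n(NH3) = 4.23938 mol.
Reaction (3): NH3→(NH4)2SO4 ratio 2:1 ⇒ n((NH4)2SO4) = 2.11969 mol.
Mass of (NH4)2SO4 = 2.11969 × 132.144 = 280.104 g.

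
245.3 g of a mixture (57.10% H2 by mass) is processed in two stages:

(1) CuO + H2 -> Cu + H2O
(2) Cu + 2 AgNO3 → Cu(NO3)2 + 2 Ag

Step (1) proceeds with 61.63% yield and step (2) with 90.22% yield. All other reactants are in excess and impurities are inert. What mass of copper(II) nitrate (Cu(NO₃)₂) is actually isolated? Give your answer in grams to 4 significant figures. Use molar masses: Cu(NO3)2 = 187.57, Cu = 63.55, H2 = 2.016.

7246 g

Pure H2 = 245.3 × 0.5710 = 140.07 g.
n(H2) = 140.07 / 2.016 = 69.477 mol.
Step 1 (H2:Cu = 1:1): theoretical n(Cu) = 69.477 mol; at 61.63% yield, n(Cu) = 42.819 mol.
Step 2 (Cu:Cu(NO3)2 = 1:1): theoretical n(Cu(NO3)2) = 42.819 mol, so theoretical mass = 42.819 × 187.57 = 8031.5 g.
At 90.22% yield, actual mass of Cu(NO3)2 = 8031.5 × 0.9022 = 7246.1 g.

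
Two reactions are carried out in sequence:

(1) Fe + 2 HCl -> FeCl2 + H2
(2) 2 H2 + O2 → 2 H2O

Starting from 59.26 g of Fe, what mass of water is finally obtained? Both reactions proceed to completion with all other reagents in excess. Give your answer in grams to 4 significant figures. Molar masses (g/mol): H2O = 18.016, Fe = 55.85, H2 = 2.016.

19.12 g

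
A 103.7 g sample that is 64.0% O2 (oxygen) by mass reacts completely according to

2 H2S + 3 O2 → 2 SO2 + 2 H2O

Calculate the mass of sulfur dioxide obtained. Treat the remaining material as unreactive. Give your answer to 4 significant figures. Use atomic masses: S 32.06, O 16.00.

Mass of pure O2 = 103.7 g × 0.640 = 66.368 g.
M(O2) = 2(16.00) = 32.00 g/mol.
M(SO2) = 32.06 + 2(16.00) = 64.06 g/mol.
n(O2) = 66.368 g / 32.00 g/mol = 2.0740 mol.
From the equation the O2:SO2 mole ratio is 3:2, so n(SO2) = 2.0740 × 2/3 = 1.3827 mol.
Mass of SO2 = 1.3827 mol × 64.06 g/mol = 88.574 g.

88.57 g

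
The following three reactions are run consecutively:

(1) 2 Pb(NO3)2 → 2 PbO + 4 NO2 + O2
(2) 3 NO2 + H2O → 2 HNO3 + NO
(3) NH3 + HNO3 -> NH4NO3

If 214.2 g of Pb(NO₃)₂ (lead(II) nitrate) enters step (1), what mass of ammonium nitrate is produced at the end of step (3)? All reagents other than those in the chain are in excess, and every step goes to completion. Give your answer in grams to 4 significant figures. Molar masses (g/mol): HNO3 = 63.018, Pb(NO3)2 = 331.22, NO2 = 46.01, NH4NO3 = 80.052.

n(Pb(NO3)2) = 214.2 / 331.22 = 0.64670 mol.
Reaction (1): Pb(NO3)2→NO2 ratio 2:4 ⇒ n(NO2) = 1.2934 mol.
Reaction (2): NO2→HNO3 ratio 3:2 ⇒ n(HNO3) = 0.86227 mol.
Reaction (3): HNO3→NH4NO3 ratio 1:1 ⇒ n(NH4NO3) = 0.86227 mol.
Mass of NH4NO3 = 0.86227 × 80.052 = 69.026 g.

69.03 g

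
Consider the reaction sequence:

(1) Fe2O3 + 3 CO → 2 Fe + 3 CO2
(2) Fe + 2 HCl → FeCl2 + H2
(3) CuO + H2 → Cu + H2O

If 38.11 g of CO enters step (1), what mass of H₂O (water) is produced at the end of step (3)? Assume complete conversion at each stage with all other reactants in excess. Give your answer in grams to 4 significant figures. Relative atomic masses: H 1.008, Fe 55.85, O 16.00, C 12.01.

M(CO) = 12.01 + 16.00 = 28.01 g/mol.
M(H2O) = 2(1.008) + 16.00 = 18.016 g/mol.
n(CO) = 38.11 / 28.01 = 1.3606 mol.
Reaction (1): CO→Fe ratio 3:2 ⇒ n(Fe) = 0.90706 mol.
Reaction (2): Fe→H2 ratio 1:1 ⇒ n(H2) = 0.90706 mol.
Reaction (3): H2→H2O ratio 1:1 ⇒ n(H2O) = 0.90706 mol.
Mass of H2O = 0.90706 × 18.016 = 16.342 g.

16.34 g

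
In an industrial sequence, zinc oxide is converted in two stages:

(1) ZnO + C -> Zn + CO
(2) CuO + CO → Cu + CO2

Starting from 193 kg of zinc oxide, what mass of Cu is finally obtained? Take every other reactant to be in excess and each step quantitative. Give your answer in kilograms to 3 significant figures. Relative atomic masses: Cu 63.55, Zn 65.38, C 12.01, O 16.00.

151 kg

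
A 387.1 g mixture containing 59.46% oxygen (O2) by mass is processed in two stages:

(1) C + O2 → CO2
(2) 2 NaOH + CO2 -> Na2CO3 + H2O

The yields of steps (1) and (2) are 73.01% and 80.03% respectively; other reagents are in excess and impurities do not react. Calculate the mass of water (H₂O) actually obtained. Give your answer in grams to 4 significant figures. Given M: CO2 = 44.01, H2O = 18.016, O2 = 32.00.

75.72 g

Pure O2 = 387.1 × 0.5946 = 230.17 g.
n(O2) = 230.17 / 32.00 = 7.1928 mol.
Step 1 (O2:CO2 = 1:1): theoretical n(CO2) = 7.1928 mol; at 73.01% yield, n(CO2) = 5.2515 mol.
Step 2 (CO2:H2O = 1:1): theoretical n(H2O) = 5.2515 mol, so theoretical mass = 5.2515 × 18.016 = 94.610 g.
At 80.03% yield, actual mass of H2O = 94.610 × 0.8003 = 75.717 g.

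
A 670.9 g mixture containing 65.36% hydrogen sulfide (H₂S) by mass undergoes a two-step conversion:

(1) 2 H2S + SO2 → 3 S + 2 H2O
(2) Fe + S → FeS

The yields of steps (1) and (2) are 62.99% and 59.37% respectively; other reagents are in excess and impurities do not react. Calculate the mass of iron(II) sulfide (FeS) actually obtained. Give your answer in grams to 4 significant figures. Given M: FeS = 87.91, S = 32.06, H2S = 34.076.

Pure H2S = 670.9 × 0.6536 = 438.50 g.
n(H2S) = 438.50 / 34.076 = 12.868 mol.
Step 1 (H2S:S = 2:3): theoretical n(S) = 19.302 mol; at 62.99% yield, n(S) = 12.159 mol.
Step 2 (S:FeS = 1:1): theoretical n(FeS) = 12.159 mol, so theoretical mass = 12.159 × 87.91 = 1068.9 g.
At 59.37% yield, actual mass of FeS = 1068.9 × 0.5937 = 634.58 g.

634.6 g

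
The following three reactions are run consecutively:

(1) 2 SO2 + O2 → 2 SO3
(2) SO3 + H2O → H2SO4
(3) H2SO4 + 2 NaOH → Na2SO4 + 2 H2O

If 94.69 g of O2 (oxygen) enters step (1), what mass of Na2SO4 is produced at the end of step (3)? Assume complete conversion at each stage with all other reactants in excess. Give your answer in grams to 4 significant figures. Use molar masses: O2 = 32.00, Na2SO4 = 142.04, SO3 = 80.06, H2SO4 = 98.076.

n(O2) = 94.69 / 32.00 = 2.9591 mol.
Reaction (1): O2→SO3 ratio 1:2 ⇒ n(SO3) = 5.9181 mol.
Reaction (2): SO3→H2SO4 ratio 1:1 ⇒ n(H2SO4) = 5.9181 mol.
Reaction (3): H2SO4→Na2SO4 ratio 1:1 ⇒ n(Na2SO4) = 5.9181 mol.
Mass of Na2SO4 = 5.9181 × 142.04 = 840.61 g.

840.6 g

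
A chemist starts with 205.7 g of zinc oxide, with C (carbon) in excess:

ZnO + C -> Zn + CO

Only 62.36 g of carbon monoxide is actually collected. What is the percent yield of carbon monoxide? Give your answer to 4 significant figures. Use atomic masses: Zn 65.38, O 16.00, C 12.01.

M(ZnO) = 65.38 + 16.00 = 81.38 g/mol.
M(CO) = 12.01 + 16.00 = 28.01 g/mol.
n(ZnO) = 205.70 g / 81.38 g/mol = 2.5276 mol.
From the equation the ZnO:CO mole ratio is 1:1, so n(CO) = 2.5276 × 1/1 = 2.5276 mol.
Mass of CO = 2.5276 mol × 28.01 g/mol = 70.799 g.
This is the theoretical yield. Percent yield = 62.36 g / 70.799 g × 100% = 88.080%.

88.08 %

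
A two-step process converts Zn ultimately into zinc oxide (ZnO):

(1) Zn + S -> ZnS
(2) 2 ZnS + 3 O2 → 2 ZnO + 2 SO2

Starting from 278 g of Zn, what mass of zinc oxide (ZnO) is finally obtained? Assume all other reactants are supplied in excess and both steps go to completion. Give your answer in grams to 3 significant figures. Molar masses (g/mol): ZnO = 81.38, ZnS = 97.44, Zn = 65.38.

346 g

n(Zn) = 278.0 / 65.38 = 4.252 mol.
Step 1 gives a 1:1 ratio of Zn to ZnS, so n(ZnS) = 4.252 mol.
In step 2 the ZnS:ZnO ratio is 2:2, so n(ZnO) = 4.252 mol.
Mass of ZnO = 4.252 × 81.38 = 346.0 g.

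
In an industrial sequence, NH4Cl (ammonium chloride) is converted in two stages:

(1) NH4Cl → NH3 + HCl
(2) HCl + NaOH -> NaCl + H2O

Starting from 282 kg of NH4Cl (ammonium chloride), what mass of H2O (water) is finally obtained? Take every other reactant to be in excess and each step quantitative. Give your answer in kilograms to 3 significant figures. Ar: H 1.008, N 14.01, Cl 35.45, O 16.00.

95.0 kg

M(NH4Cl) = 14.01 + 4(1.008) + 35.45 = 53.492 g/mol.
M(H2O) = 2(1.008) + 16.00 = 18.016 g/mol.
282 kg = 282000 g.
n(NH4Cl) = 282000 / 53.492 = 5272 mol.
Step 1 gives a 1:1 ratio of NH4Cl to HCl, so n(HCl) = 5272 mol.
In step 2 the HCl:H2O ratio is 1:1, so n(H2O) = 5272 mol.
Mass of H2O = 5272 × 18.016 = 94980 g = 95.0 kg.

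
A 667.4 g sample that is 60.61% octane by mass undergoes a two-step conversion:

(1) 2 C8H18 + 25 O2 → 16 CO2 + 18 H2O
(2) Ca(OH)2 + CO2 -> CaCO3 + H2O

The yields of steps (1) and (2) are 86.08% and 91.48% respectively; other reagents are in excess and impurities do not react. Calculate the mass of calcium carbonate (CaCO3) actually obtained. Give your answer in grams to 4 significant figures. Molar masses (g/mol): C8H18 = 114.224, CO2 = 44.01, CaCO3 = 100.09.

Pure C8H18 = 667.4 × 0.6061 = 404.51 g.
n(C8H18) = 404.51 / 114.224 = 3.5414 mol.
Step 1 (C8H18:CO2 = 2:16): theoretical n(CO2) = 28.331 mol; at 86.08% yield, n(CO2) = 24.387 mol.
Step 2 (CO2:CaCO3 = 1:1): theoretical n(CaCO3) = 24.387 mol, so theoretical mass = 24.387 × 100.09 = 2440.9 g.
At 91.48% yield, actual mass of CaCO3 = 2440.9 × 0.9148 = 2233.0 g.

2233 g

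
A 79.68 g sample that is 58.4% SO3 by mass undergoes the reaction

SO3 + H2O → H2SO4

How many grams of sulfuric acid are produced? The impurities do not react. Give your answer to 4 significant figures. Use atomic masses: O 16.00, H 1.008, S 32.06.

57.00 g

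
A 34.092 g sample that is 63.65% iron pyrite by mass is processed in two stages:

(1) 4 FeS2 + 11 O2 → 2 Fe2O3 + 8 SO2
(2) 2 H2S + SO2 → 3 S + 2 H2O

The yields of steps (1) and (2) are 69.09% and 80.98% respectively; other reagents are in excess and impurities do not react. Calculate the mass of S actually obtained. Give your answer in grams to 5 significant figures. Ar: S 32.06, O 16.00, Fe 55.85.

Pure FeS2 = 34.092 × 0.6365 = 21.6996 g.
M(FeS2) = 55.85 + 2(32.06) = 119.97 g/mol.
M(S) = 32.06 g/mol.
n(FeS2) = 21.6996 / 119.97 = 0.180875 mol.
Step 1 (FeS2:SO2 = 4:8): theoretical n(SO2) = 0.361750 mol; at 69.09% yield, n(SO2) = 0.249933 mol.
Step 2 (SO2:S = 1:3): theoretical n(S) = 0.749799 mol, so theoretical mass = 0.749799 × 32.06 = 24.0385 g.
At 80.98% yield, actual mass of S = 24.0385 × 0.8098 = 19.4664 g.

19.466 g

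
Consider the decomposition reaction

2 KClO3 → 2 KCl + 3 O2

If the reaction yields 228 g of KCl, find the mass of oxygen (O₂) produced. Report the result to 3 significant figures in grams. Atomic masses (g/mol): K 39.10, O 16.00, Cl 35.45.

M(KCl) = 39.10 + 35.45 = 74.55 g/mol.
M(O2) = 2(16.00) = 32.00 g/mol.
n(KCl) = 228.0 g / 74.55 g/mol = 3.058 mol.
From the equation the KCl:O2 mole ratio is 2:3, so n(O2) = 3.058 × 3/2 = 4.588 mol.
Mass of O2 = 4.588 mol × 32.00 g/mol = 146.8 g.

147 g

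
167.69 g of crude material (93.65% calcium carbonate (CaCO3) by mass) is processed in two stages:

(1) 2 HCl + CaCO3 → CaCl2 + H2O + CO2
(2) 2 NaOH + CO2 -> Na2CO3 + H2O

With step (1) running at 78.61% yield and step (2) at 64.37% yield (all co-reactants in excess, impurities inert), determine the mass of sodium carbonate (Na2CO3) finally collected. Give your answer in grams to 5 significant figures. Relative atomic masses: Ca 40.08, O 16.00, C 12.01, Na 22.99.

84.149 g

Pure CaCO3 = 167.69 × 0.9365 = 157.042 g.
M(CaCO3) = 40.08 + 12.01 + 3(16.00) = 100.09 g/mol.
M(Na2CO3) = 2(22.99) + 12.01 + 3(16.00) = 105.99 g/mol.
n(CaCO3) = 157.042 / 100.09 = 1.56900 mol.
Step 1 (CaCO3:CO2 = 1:1): theoretical n(CO2) = 1.56900 mol; at 78.61% yield, n(CO2) = 1.23339 mol.
Step 2 (CO2:Na2CO3 = 1:1): theoretical n(Na2CO3) = 1.23339 mol, so theoretical mass = 1.23339 × 105.99 = 130.727 g.
At 64.37% yield, actual mass of Na2CO3 = 130.727 × 0.6437 = 84.1493 g.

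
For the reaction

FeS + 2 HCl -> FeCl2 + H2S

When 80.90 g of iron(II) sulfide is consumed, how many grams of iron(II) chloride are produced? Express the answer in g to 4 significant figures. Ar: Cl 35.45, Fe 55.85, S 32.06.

116.6 g

M(FeS) = 55.85 + 32.06 = 87.91 g/mol.
M(FeCl2) = 55.85 + 2(35.45) = 126.75 g/mol.
n(FeS) = 80.900 g / 87.91 g/mol = 0.92026 mol.
From the equation the FeS:FeCl2 mole ratio is 1:1, so n(FeCl2) = 0.92026 × 1/1 = 0.92026 mol.
Mass of FeCl2 = 0.92026 mol × 126.75 g/mol = 116.64 g.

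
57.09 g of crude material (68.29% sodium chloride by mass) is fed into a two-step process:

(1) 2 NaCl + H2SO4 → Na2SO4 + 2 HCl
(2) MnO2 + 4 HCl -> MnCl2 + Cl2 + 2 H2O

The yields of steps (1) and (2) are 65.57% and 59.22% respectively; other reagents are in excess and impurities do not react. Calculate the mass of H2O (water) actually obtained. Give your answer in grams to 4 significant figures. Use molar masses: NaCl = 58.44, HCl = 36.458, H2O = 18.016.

2.334 g

Pure NaCl = 57.09 × 0.6829 = 38.987 g.
n(NaCl) = 38.987 / 58.44 = 0.66712 mol.
Step 1 (NaCl:HCl = 2:2): theoretical n(HCl) = 0.66712 mol; at 65.57% yield, n(HCl) = 0.43743 mol.
Step 2 (HCl:H2O = 4:2): theoretical n(H2O) = 0.21872 mol, so theoretical mass = 0.21872 × 18.016 = 3.9404 g.
At 59.22% yield, actual mass of H2O = 3.9404 × 0.5922 = 2.3335 g.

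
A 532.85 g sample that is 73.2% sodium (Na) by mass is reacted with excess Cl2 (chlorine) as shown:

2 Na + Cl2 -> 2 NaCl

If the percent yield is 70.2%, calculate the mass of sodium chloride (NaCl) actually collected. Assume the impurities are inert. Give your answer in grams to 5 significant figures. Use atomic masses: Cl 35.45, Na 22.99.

696.02 g

Pure Na available = 532.85 g × 0.732 = 390.046 g.
M(Na) = 22.99 g/mol.
M(NaCl) = 22.99 + 35.45 = 58.44 g/mol.
n(Na) = 390.046 g / 22.99 g/mol = 16.9659 mol.
From the equation the Na:NaCl mole ratio is 2:2, so n(NaCl) = 16.9659 × 2/2 = 16.9659 mol.
Mass of NaCl = 16.9659 mol × 58.44 g/mol = 991.488 g.
Actual mass collected = 991.488 g × 0.702 = 696.024 g.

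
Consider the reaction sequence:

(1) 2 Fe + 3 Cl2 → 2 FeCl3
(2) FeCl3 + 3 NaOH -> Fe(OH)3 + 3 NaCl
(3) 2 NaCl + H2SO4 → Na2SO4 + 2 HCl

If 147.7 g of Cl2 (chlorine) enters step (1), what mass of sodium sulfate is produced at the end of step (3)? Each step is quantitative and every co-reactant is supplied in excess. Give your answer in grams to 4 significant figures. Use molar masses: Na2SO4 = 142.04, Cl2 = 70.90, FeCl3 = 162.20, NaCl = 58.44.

295.9 g

n(Cl2) = 147.7 / 70.90 = 2.0832 mol.
Reaction (1): Cl2→FeCl3 ratio 3:2 ⇒ n(FeCl3) = 1.3888 mol.
Reaction (2): FeCl3→NaCl ratio 1:3 ⇒ n(NaCl) = 4.1664 mol.
Reaction (3): NaCl→Na2SO4 ratio 2:1 ⇒ n(Na2SO4) = 2.0832 mol.
Mass of Na2SO4 = 2.0832 × 142.04 = 295.90 g.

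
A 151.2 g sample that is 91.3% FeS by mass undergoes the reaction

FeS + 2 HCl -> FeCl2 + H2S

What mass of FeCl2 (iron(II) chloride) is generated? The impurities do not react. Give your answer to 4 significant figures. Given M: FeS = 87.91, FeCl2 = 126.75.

199.0 g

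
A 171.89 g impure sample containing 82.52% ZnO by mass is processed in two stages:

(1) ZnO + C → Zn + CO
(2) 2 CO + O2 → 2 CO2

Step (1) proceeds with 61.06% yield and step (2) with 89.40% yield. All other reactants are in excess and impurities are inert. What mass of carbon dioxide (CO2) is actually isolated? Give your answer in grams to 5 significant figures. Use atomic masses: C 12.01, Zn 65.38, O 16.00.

41.873 g

Pure ZnO = 171.89 × 0.8252 = 141.844 g.
M(ZnO) = 65.38 + 16.00 = 81.38 g/mol.
M(CO2) = 12.01 + 2(16.00) = 44.01 g/mol.
n(ZnO) = 141.844 / 81.38 = 1.74298 mol.
Step 1 (ZnO:CO = 1:1): theoretical n(CO) = 1.74298 mol; at 61.06% yield, n(CO) = 1.06426 mol.
Step 2 (CO:CO2 = 2:2): theoretical n(CO2) = 1.06426 mol, so theoretical mass = 1.06426 × 44.01 = 46.8382 g.
At 89.40% yield, actual mass of CO2 = 46.8382 × 0.8940 = 41.8734 g.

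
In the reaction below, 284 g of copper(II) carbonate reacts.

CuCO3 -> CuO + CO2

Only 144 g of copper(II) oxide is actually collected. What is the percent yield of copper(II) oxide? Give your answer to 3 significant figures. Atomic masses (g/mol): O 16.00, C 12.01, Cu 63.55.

M(CuCO3) = 63.55 + 12.01 + 3(16.00) = 123.56 g/mol.
M(CuO) = 63.55 + 16.00 = 79.55 g/mol.
n(CuCO3) = 284.0 g / 123.56 g/mol = 2.298 mol.
From the equation the CuCO3:CuO mole ratio is 1:1, so n(CuO) = 2.298 × 1/1 = 2.298 mol.
Mass of CuO = 2.298 mol × 79.55 g/mol = 182.8 g.
This is the theoretical yield. Percent yield = 144 g / 182.8 g × 100% = 78.76%.

78.8 %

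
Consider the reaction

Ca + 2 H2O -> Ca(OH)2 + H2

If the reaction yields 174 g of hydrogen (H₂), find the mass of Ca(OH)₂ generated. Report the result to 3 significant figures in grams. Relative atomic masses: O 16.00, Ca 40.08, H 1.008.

6400 g

M(H2) = 2(1.008) = 2.016 g/mol.
M(Ca(OH)2) = 40.08 + 2(16.00) + 2(1.008) = 74.096 g/mol.
n(H2) = 174.0 g / 2.016 g/mol = 86.31 mol.
From the equation the H2:Ca(OH)2 mole ratio is 1:1, so n(Ca(OH)2) = 86.31 × 1/1 = 86.31 mol.
Mass of Ca(OH)2 = 86.31 mol × 74.096 g/mol = 6395 g.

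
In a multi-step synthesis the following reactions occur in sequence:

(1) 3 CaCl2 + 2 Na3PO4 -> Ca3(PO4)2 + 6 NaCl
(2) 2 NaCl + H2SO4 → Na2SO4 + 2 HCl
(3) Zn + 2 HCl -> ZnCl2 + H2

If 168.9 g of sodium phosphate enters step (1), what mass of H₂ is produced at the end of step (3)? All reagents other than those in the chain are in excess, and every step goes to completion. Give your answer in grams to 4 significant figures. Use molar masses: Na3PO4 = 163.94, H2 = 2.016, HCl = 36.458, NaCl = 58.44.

n(Na3PO4) = 168.9 / 163.94 = 1.0303 mol.
Reaction (1): Na3PO4→NaCl ratio 2:6 ⇒ n(NaCl) = 3.0908 mol.
Reaction (2): NaCl→HCl ratio 2:2 ⇒ n(HCl) = 3.0908 mol.
Reaction (3): HCl→H2 ratio 2:1 ⇒ n(H2) = 1.5454 mol.
Mass of H2 = 1.5454 × 2.016 = 3.1155 g.

3.115 g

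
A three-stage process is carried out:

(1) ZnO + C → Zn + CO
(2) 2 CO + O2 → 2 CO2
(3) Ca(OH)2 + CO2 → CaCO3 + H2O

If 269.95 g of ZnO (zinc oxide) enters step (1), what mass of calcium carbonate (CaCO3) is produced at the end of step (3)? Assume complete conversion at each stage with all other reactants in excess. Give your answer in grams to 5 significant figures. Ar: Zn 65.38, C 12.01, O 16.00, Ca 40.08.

M(ZnO) = 65.38 + 16.00 = 81.38 g/mol.
M(CaCO3) = 40.08 + 12.01 + 3(16.00) = 100.09 g/mol.
n(ZnO) = 269.95 / 81.38 = 3.31715 mol.
Reaction (1): ZnO→CO ratio 1:1 ⇒ n(CO) = 3.31715 mol.
Reaction (2): CO→CO2 ratio 2:2 ⇒ n(CO2) = 3.31715 mol.
Reaction (3): CO2→CaCO3 ratio 1:1 ⇒ n(CaCO3) = 3.31715 mol.
Mass of CaCO3 = 3.31715 × 100.09 = 332.014 g.

332.01 g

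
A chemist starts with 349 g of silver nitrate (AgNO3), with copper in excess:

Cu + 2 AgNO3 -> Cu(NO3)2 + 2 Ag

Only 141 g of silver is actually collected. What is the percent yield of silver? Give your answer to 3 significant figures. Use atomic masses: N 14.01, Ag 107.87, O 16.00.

M(AgNO3) = 107.87 + 14.01 + 3(16.00) = 169.88 g/mol.
M(Ag) = 107.87 g/mol.
n(AgNO3) = 349.0 g / 169.88 g/mol = 2.054 mol.
From the equation the AgNO3:Ag mole ratio is 2:2, so n(Ag) = 2.054 × 2/2 = 2.054 mol.
Mass of Ag = 2.054 mol × 107.87 g/mol = 221.6 g.
This is the theoretical yield. Percent yield = 141 g / 221.6 g × 100% = 63.63%.

63.6 %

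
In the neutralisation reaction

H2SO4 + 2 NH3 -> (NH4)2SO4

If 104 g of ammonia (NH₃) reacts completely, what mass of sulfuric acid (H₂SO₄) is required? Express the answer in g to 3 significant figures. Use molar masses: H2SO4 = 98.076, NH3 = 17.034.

n(NH3) = 104.0 g / 17.034 g/mol = 6.105 mol.
From the equation the NH3:H2SO4 mole ratio is 2:1, so n(H2SO4) = 6.105 × 1/2 = 3.053 mol.
Mass of H2SO4 = 3.053 mol × 98.076 g/mol = 299.4 g.

299 g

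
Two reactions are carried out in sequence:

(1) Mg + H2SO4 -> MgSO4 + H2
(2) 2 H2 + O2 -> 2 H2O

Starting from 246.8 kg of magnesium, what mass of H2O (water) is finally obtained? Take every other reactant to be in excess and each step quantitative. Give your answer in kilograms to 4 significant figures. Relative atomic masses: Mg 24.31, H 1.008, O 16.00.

M(Mg) = 24.31 g/mol.
M(H2O) = 2(1.008) + 16.00 = 18.016 g/mol.
246.8 kg = 246800 g.
n(Mg) = 246800 / 24.31 = 10152 mol.
Step 1 gives a 1:1 ratio of Mg to H2, so n(H2) = 10152 mol.
In step 2 the H2:H2O ratio is 2:2, so n(H2O) = 10152 mol.
Mass of H2O = 10152 × 18.016 = 182900 g = 182.9 kg.

182.9 kg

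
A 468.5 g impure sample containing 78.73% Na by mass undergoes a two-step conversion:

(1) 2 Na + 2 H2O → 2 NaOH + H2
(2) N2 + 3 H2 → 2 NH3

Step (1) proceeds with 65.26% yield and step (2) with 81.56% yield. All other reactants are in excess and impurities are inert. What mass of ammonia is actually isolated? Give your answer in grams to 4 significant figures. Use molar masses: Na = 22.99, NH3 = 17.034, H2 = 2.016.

48.49 g

Pure Na = 468.5 × 0.7873 = 368.85 g.
n(Na) = 368.85 / 22.99 = 16.044 mol.
Step 1 (Na:H2 = 2:1): theoretical n(H2) = 8.0220 mol; at 65.26% yield, n(H2) = 5.2351 mol.
Step 2 (H2:NH3 = 3:2): theoretical n(NH3) = 3.4901 mol, so theoretical mass = 3.4901 × 17.034 = 59.450 g.
At 81.56% yield, actual mass of NH3 = 59.450 × 0.8156 = 48.488 g.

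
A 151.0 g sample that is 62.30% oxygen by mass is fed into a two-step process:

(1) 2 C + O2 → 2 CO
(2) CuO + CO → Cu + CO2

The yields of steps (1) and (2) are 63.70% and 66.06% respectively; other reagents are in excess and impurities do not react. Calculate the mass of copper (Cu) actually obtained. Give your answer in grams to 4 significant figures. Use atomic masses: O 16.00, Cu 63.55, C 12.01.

Pure O2 = 151.0 × 0.6230 = 94.073 g.
M(O2) = 2(16.00) = 32.00 g/mol.
M(Cu) = 63.55 g/mol.
n(O2) = 94.073 / 32.00 = 2.9398 mol.
Step 1 (O2:CO = 1:2): theoretical n(CO) = 5.8796 mol; at 63.70% yield, n(CO) = 3.7453 mol.
Step 2 (CO:Cu = 1:1): theoretical n(Cu) = 3.7453 mol, so theoretical mass = 3.7453 × 63.55 = 238.01 g.
At 66.06% yield, actual mass of Cu = 238.01 × 0.6606 = 157.23 g.

157.2 g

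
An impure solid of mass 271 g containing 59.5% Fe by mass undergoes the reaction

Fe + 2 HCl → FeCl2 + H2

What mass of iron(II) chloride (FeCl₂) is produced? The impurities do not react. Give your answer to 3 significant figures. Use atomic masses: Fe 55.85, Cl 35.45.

Mass of pure Fe = 271 g × 0.595 = 161.2 g.
M(Fe) = 55.85 g/mol.
M(FeCl2) = 55.85 + 2(35.45) = 126.75 g/mol.
n(Fe) = 161.2 g / 55.85 g/mol = 2.887 mol.
From the equation the Fe:FeCl2 mole ratio is 1:1, so n(FeCl2) = 2.887 × 1/1 = 2.887 mol.
Mass of FeCl2 = 2.887 mol × 126.75 g/mol = 365.9 g.

366 g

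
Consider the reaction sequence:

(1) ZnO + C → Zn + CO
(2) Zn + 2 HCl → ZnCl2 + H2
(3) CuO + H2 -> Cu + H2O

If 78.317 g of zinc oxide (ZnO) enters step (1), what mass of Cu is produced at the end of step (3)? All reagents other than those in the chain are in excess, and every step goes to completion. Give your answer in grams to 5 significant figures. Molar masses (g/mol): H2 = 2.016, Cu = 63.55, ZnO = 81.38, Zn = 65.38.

61.158 g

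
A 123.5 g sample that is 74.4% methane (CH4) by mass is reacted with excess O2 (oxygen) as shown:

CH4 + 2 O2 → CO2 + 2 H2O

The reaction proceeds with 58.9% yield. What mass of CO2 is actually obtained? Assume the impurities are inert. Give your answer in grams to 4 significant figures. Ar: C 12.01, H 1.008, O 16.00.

Pure CH4 available = 123.5 g × 0.744 = 91.884 g.
M(CH4) = 12.01 + 4(1.008) = 16.042 g/mol.
M(CO2) = 12.01 + 2(16.00) = 44.01 g/mol.
n(CH4) = 91.884 g / 16.042 g/mol = 5.7277 mol.
From the equation the CH4:CO2 mole ratio is 1:1, so n(CO2) = 5.7277 × 1/1 = 5.7277 mol.
Mass of CO2 = 5.7277 mol × 44.01 g/mol = 252.08 g.
Actual mass collected = 252.08 g × 0.589 = 148.47 g.

148.5 g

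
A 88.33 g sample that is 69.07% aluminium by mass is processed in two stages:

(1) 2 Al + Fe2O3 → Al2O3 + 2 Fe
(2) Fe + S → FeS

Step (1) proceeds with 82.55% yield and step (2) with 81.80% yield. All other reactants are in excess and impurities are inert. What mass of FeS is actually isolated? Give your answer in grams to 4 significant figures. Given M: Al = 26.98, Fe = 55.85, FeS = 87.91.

134.2 g

Pure Al = 88.33 × 0.6907 = 61.010 g.
n(Al) = 61.010 / 26.98 = 2.2613 mol.
Step 1 (Al:Fe = 2:2): theoretical n(Fe) = 2.2613 mol; at 82.55% yield, n(Fe) = 1.8667 mol.
Step 2 (Fe:FeS = 1:1): theoretical n(FeS) = 1.8667 mol, so theoretical mass = 1.8667 × 87.91 = 164.10 g.
At 81.80% yield, actual mass of FeS = 164.10 × 0.8180 = 134.23 g.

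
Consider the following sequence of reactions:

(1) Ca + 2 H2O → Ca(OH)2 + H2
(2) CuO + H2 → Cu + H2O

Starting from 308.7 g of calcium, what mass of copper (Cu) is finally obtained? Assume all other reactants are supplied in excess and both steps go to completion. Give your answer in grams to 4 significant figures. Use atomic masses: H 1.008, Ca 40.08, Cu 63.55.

489.5 g

M(Ca) = 40.08 g/mol.
M(Cu) = 63.55 g/mol.
n(Ca) = 308.70 / 40.08 = 7.7021 mol.
Step 1 gives a 1:1 ratio of Ca to H2, so n(H2) = 7.7021 mol.
In step 2 the H2:Cu ratio is 1:1, so n(Cu) = 7.7021 mol.
Mass of Cu = 7.7021 × 63.55 = 489.47 g.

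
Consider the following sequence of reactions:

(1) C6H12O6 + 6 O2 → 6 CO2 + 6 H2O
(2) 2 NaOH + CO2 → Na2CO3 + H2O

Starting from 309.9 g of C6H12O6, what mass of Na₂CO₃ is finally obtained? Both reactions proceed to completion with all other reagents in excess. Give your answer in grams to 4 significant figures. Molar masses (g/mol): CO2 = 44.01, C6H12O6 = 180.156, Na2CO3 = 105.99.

n(C6H12O6) = 309.90 / 180.156 = 1.7202 mol.
Step 1 gives a 1:6 ratio of C6H12O6 to CO2, so n(CO2) = 10.321 mol.
In step 2 the CO2:Na2CO3 ratio is 1:1, so n(Na2CO3) = 10.321 mol.
Mass of Na2CO3 = 10.321 × 105.99 = 1093.9 g.

1094 g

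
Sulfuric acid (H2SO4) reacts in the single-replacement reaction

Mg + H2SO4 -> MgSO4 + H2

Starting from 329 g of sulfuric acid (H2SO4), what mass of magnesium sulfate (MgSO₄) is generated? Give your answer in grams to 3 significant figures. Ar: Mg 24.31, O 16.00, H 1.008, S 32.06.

M(H2SO4) = 2(1.008) + 32.06 + 4(16.00) = 98.076 g/mol.
M(MgSO4) = 24.31 + 32.06 + 4(16.00) = 120.37 g/mol.
n(H2SO4) = 329.0 g / 98.076 g/mol = 3.355 mol.
From the equation the H2SO4:MgSO4 mole ratio is 1:1, so n(MgSO4) = 3.355 × 1/1 = 3.355 mol.
Mass of MgSO4 = 3.355 mol × 120.37 g/mol = 403.8 g.

404 g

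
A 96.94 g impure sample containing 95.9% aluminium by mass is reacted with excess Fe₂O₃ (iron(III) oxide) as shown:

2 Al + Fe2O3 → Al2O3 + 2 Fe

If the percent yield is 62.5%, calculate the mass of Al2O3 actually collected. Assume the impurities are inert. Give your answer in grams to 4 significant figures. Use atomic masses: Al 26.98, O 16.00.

109.8 g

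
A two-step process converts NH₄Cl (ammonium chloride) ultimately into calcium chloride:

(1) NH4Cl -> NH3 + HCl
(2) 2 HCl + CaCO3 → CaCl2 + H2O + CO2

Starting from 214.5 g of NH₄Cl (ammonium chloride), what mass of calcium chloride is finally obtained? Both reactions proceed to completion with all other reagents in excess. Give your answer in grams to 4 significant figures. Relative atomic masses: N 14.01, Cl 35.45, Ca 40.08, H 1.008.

222.5 g

M(NH4Cl) = 14.01 + 4(1.008) + 35.45 = 53.492 g/mol.
M(CaCl2) = 40.08 + 2(35.45) = 110.98 g/mol.
n(NH4Cl) = 214.50 / 53.492 = 4.0099 mol.
Step 1 gives a 1:1 ratio of NH4Cl to HCl, so n(HCl) = 4.0099 mol.
In step 2 the HCl:CaCl2 ratio is 2:1, so n(CaCl2) = 2.0050 mol.
Mass of CaCl2 = 2.0050 × 110.98 = 222.51 g.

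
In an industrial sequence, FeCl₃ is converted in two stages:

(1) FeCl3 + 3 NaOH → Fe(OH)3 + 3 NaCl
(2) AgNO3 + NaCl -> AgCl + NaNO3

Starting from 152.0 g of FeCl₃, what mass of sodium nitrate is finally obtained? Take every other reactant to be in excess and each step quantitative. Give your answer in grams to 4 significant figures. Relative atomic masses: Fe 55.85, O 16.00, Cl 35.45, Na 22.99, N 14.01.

M(FeCl3) = 55.85 + 3(35.45) = 162.20 g/mol.
M(NaNO3) = 22.99 + 14.01 + 3(16.00) = 85.00 g/mol.
n(FeCl3) = 152.00 / 162.20 = 0.93711 mol.
Step 1 gives a 1:3 ratio of FeCl3 to NaCl, so n(NaCl) = 2.8113 mol.
In step 2 the NaCl:NaNO3 ratio is 1:1, so n(NaNO3) = 2.8113 mol.
Mass of NaNO3 = 2.8113 × 85.00 = 238.96 g.

239.0 g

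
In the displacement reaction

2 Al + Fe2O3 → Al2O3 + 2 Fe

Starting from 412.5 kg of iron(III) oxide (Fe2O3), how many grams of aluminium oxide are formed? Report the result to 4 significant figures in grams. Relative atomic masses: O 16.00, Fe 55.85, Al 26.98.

M(Fe2O3) = 2(55.85) + 3(16.00) = 159.70 g/mol.
M(Al2O3) = 2(26.98) + 3(16.00) = 101.96 g/mol.
Convert: 412.5 kg = 412500 g.
n(Fe2O3) = 412500 g / 159.70 g/mol = 2583.0 mol.
From the equation the Fe2O3:Al2O3 mole ratio is 1:1, so n(Al2O3) = 2583.0 × 1/1 = 2583.0 mol.
Mass of Al2O3 = 2583.0 mol × 101.96 g/mol = 263360 g.

263400 g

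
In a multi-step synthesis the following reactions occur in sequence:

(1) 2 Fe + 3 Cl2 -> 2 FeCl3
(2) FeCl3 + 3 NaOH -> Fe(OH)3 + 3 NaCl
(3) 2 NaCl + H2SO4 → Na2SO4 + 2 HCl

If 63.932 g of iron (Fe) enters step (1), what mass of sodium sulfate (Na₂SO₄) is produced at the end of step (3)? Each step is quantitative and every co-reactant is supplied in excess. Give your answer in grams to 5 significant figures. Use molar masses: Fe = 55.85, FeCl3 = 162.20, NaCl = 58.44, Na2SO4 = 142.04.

243.89 g

n(Fe) = 63.932 / 55.85 = 1.14471 mol.
Reaction (1): Fe→FeCl3 ratio 2:2 ⇒ n(FeCl3) = 1.14471 mol.
Reaction (2): FeCl3→NaCl ratio 1:3 ⇒ n(NaCl) = 3.43413 mol.
Reaction (3): NaCl→Na2SO4 ratio 2:1 ⇒ n(Na2SO4) = 1.71706 mol.
Mass of Na2SO4 = 1.71706 × 142.04 = 243.892 g.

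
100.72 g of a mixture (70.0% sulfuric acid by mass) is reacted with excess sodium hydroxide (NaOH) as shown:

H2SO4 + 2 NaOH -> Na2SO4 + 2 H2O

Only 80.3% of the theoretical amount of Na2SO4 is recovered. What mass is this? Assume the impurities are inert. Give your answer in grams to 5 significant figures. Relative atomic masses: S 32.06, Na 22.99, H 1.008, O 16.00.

Pure H2SO4 available = 100.72 g × 0.700 = 70.5040 g.
M(H2SO4) = 2(1.008) + 32.06 + 4(16.00) = 98.076 g/mol.
M(Na2SO4) = 2(22.99) + 32.06 + 4(16.00) = 142.04 g/mol.
n(H2SO4) = 70.5040 g / 98.076 g/mol = 0.718871 mol.
From the equation the H2SO4:Na2SO4 mole ratio is 1:1, so n(Na2SO4) = 0.718871 × 1/1 = 0.718871 mol.
Mass of Na2SO4 = 0.718871 mol × 142.04 g/mol = 102.108 g.
Actual mass collected = 102.108 g × 0.803 = 81.9931 g.

81.993 g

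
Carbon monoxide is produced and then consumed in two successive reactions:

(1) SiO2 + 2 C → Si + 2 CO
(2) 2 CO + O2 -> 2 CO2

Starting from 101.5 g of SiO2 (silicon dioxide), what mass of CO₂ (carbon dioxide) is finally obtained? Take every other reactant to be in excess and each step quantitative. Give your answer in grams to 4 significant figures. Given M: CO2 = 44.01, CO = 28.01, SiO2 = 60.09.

n(SiO2) = 101.50 / 60.09 = 1.6891 mol.
Step 1 gives a 1:2 ratio of SiO2 to CO, so n(CO) = 3.3783 mol.
In step 2 the CO:CO2 ratio is 2:2, so n(CO2) = 3.3783 mol.
Mass of CO2 = 3.3783 × 44.01 = 148.68 g.

148.7 g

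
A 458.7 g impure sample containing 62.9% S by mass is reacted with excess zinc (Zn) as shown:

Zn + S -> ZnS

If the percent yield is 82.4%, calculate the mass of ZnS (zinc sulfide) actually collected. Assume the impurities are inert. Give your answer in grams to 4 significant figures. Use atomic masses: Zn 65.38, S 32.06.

722.6 g

Pure S available = 458.7 g × 0.629 = 288.52 g.
M(S) = 32.06 g/mol.
M(ZnS) = 65.38 + 32.06 = 97.44 g/mol.
n(S) = 288.52 g / 32.06 g/mol = 8.9994 mol.
From the equation the S:ZnS mole ratio is 1:1, so n(ZnS) = 8.9994 × 1/1 = 8.9994 mol.
Mass of ZnS = 8.9994 mol × 97.44 g/mol = 876.91 g.
Actual mass collected = 876.91 g × 0.824 = 722.57 g.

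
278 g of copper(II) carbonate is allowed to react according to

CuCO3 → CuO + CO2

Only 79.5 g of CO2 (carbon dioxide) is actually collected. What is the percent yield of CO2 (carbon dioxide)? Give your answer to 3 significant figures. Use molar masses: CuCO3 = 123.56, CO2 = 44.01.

n(CuCO3) = 278.0 g / 123.56 g/mol = 2.250 mol.
From the equation the CuCO3:CO2 mole ratio is 1:1, so n(CO2) = 2.250 × 1/1 = 2.250 mol.
Mass of CO2 = 2.250 mol × 44.01 g/mol = 99.02 g.
This is the theoretical yield. Percent yield = 79.5 g / 99.02 g × 100% = 80.29%.

80.3 %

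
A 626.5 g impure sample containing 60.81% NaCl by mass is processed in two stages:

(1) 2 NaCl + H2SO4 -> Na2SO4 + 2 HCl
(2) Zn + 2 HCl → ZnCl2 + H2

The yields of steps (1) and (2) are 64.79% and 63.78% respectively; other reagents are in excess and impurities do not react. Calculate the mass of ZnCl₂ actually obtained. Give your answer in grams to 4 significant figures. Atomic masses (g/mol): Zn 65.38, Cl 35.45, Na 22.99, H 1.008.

Pure NaCl = 626.5 × 0.6081 = 380.97 g.
M(NaCl) = 22.99 + 35.45 = 58.44 g/mol.
M(ZnCl2) = 65.38 + 2(35.45) = 136.28 g/mol.
n(NaCl) = 380.97 / 58.44 = 6.5191 mol.
Step 1 (NaCl:HCl = 2:2): theoretical n(HCl) = 6.5191 mol; at 64.79% yield, n(HCl) = 4.2237 mol.
Step 2 (HCl:ZnCl2 = 2:1): theoretical n(ZnCl2) = 2.1119 mol, so theoretical mass = 2.1119 × 136.28 = 287.80 g.
At 63.78% yield, actual mass of ZnCl2 = 287.80 × 0.6378 = 183.56 g.

183.6 g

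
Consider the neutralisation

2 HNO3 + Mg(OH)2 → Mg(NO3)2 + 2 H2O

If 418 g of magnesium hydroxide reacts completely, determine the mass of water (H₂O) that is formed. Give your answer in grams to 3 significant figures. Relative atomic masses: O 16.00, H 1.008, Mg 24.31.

M(Mg(OH)2) = 24.31 + 2(16.00) + 2(1.008) = 58.326 g/mol.
M(H2O) = 2(1.008) + 16.00 = 18.016 g/mol.
n(Mg(OH)2) = 418.0 g / 58.326 g/mol = 7.167 mol.
From the equation the Mg(OH)2:H2O mole ratio is 1:2, so n(H2O) = 7.167 × 2/1 = 14.33 mol.
Mass of H2O = 14.33 mol × 18.016 g/mol = 258.2 g.

258 g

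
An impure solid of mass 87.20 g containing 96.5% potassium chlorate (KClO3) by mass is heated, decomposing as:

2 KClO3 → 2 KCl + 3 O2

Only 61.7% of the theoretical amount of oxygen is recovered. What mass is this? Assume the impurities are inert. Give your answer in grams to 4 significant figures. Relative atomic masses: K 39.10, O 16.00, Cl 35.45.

Pure KClO3 available = 87.20 g × 0.965 = 84.148 g.
M(KClO3) = 39.10 + 35.45 + 3(16.00) = 122.55 g/mol.
M(O2) = 2(16.00) = 32.00 g/mol.
n(KClO3) = 84.148 g / 122.55 g/mol = 0.68664 mol.
From the equation the KClO3:O2 mole ratio is 2:3, so n(O2) = 0.68664 × 3/2 = 1.0300 mol.
Mass of O2 = 1.0300 mol × 32.00 g/mol = 32.959 g.
Actual mass collected = 32.959 g × 0.617 = 20.336 g.

20.34 g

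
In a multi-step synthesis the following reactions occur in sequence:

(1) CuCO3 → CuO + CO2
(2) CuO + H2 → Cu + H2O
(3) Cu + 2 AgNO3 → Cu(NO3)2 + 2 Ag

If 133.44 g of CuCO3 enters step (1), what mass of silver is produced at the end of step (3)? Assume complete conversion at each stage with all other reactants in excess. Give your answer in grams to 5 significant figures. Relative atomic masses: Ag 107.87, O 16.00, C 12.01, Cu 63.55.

M(CuCO3) = 63.55 + 12.01 + 3(16.00) = 123.56 g/mol.
M(Ag) = 107.87 g/mol.
n(CuCO3) = 133.44 / 123.56 = 1.07996 mol.
Reaction (1): CuCO3→CuO ratio 1:1 ⇒ n(CuO) = 1.07996 mol.
Reaction (2): CuO→Cu ratio 1:1 ⇒ n(Cu) = 1.07996 mol.
Reaction (3): Cu→Ag ratio 1:2 ⇒ n(Ag) = 2.15992 mol.
Mass of Ag = 2.15992 × 107.87 = 232.991 g.

232.99 g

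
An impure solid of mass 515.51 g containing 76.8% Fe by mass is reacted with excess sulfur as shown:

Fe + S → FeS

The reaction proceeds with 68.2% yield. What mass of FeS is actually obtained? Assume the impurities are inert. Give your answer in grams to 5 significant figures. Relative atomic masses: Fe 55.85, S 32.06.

425.01 g

Pure Fe available = 515.51 g × 0.768 = 395.912 g.
M(Fe) = 55.85 g/mol.
M(FeS) = 55.85 + 32.06 = 87.91 g/mol.
n(Fe) = 395.912 g / 55.85 g/mol = 7.08884 mol.
From the equation the Fe:FeS mole ratio is 1:1, so n(FeS) = 7.08884 × 1/1 = 7.08884 mol.
Mass of FeS = 7.08884 mol × 87.91 g/mol = 623.180 g.
Actual mass collected = 623.180 g × 0.682 = 425.009 g.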